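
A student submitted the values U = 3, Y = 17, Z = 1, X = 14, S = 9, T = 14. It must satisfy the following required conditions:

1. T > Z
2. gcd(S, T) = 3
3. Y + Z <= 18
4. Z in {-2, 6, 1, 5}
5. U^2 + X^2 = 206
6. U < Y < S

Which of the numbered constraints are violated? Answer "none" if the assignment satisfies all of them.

1. T = 14, Z = 1; 14 > 1 — holds.
2. gcd(9, 14) = 1, not 3 — fails.
3. Y + Z = 17 + 1 = 18; 18 ≤ 18 — holds.
4. Z = 1 is in {-2, 6, 1, 5} — holds.
5. U^2 + X^2 = 3^2 + 14^2 = 9 + 196 = 205, not 206 — fails.
6. values 3, 17, 9; Y = 17 is not < S = 9 — fails.

The assignment fails constraints 2, 5, and 6.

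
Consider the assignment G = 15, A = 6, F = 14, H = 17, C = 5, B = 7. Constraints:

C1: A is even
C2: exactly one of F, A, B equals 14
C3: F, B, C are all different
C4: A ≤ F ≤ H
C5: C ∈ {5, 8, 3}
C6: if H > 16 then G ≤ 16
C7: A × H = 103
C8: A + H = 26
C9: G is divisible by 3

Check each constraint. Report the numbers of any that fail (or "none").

C1: A = 6 is even  ✓
C2: F=14, A=6, B=7; 1 of them equals 14  ✓
C3: values 14, 7, 5 are pairwise distinct  ✓
C4: values 6 ≤ 14 ≤ 17  ✓
C5: C = 5 is in {5, 8, 3}  ✓
C6: H = 17 > 16, so we need G ≤ 16; G = 15 ≤ 16  ✓
C7: A × H = 6 × 17 = 102, not 103  ✗
C8: A + H = 6 + 17 = 23, not 26  ✗
C9: 15 / 3 = 5, so 3 divides 15  ✓

The assignment fails constraints 7 and 8.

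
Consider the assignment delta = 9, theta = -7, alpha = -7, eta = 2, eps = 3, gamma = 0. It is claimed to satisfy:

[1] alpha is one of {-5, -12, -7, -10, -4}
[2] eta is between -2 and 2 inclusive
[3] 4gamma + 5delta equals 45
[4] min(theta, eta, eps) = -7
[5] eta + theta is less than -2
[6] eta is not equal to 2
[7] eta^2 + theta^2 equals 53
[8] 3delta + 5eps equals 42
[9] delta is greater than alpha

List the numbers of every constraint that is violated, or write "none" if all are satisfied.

The assignment fails constraint 6.

[1] alpha = -7 is in {-5, -12, -7, -10, -4} — OK.
[2] eta = 2 lies in [-2, 2] — OK.
[3] 4gamma + 5delta = 4(0) + 5(9) = 45 — OK.
[4] min(-7, 2, 3) = -7 — OK.
[5] eta + theta = 2 + (-7) = -5; -5 < -2 — OK.
[6] eta = 2, but 2 is required to differ — violated.
[7] eta^2 + theta^2 = 2^2 + (-7)^2 = 4 + 49 = 53 — OK.
[8] 3delta + 5eps = 3(9) + 5(3) = 42 — OK.
[9] delta = 9, alpha = -7; 9 > -7 — OK.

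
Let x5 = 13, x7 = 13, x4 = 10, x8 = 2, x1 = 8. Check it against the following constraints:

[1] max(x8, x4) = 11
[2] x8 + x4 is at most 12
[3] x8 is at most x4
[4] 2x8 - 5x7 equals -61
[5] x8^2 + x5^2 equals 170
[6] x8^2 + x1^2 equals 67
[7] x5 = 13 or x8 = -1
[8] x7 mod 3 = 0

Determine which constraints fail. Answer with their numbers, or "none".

[1] max(2, 10) = 10, not 11  FAIL
[2] x8 + x4 = 2 + 10 = 12; 12 ≤ 12  OK
[3] x8 = 2, x4 = 10; 2 ≤ 10  OK
[4] 2x8 - 5x7 = 2(2) - 5(13) = -61  OK
[5] x8^2 + x5^2 = 2^2 + 13^2 = 4 + 169 = 173, not 170  FAIL
[6] x8^2 + x1^2 = 2^2 + 8^2 = 4 + 64 = 68, not 67  FAIL
[7] x5 = 13 = 13 (first disjunct)  OK
[8] 13 mod 3 = 1, not 0  FAIL

Violated: 1, 5, 6, and 8.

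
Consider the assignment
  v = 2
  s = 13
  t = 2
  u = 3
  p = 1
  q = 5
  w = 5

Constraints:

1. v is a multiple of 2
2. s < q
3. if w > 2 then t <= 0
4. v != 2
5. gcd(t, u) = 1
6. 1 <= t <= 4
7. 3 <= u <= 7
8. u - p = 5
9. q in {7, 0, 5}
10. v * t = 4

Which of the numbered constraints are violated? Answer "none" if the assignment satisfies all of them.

Violated: 2, 3, 4, 8.

1. 2 / 2 = 1, so 2 divides 2  ✔
2. s = 13, q = 5; 13 ≥ 5 (want <)  ✘
3. w = 5 > 2, so we need t ≤ 0; but t = 2 > 0  ✘
4. v = 2, but 2 is required to differ  ✘
5. gcd(2, 3) = 1  ✔
6. t = 2 lies in [1, 4]  ✔
7. u = 3 lies in [3, 7]  ✔
8. u - p = 3 - 1 = 2, not 5  ✘
9. q = 5 is in {7, 0, 5}  ✔
10. v * t = 2 * 2 = 4  ✔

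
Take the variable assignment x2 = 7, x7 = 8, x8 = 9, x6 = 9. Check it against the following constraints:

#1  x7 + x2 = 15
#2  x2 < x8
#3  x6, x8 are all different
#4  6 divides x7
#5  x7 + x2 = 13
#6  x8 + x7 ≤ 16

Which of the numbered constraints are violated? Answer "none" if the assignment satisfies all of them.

#1 x7 + x2 = 8 + 7 = 15 — holds.
#2 x2 = 7, x8 = 9; 7 < 9 — holds.
#3 x6 = x8 = 9, not all different — fails.
#4 8 = 6×1 + 2, so 6 does not divide 8 — fails.
#5 x7 + x2 = 8 + 7 = 15, not 13 — fails.
#6 x8 + x7 = 9 + 8 = 17; 17 > 16, bound 16 not met — fails.

Constraints 3, 4, 5, 6 do not hold.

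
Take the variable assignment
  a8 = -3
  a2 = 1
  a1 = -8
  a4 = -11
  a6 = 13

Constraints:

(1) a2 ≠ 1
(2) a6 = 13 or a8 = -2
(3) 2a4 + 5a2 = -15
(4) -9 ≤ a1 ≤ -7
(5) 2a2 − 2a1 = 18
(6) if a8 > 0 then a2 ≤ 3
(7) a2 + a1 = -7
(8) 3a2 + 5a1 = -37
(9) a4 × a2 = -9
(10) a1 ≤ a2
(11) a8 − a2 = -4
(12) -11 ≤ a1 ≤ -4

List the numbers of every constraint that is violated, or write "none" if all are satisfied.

No — constraints 1, 3, and 9 are not satisfied.

(1) a2 = 1, but 1 is required to differ  fails
(2) a6 = 13 = 13 (first disjunct)  holds
(3) 2a4 + 5a2 = 2(-11) + 5(1) = -17, not -15  fails
(4) a1 = -8 lies in [-9, -7]  holds
(5) 2a2 − 2a1 = 2(1) − 2(-8) = 18  holds
(6) a8 = -3, not > 0; antecedent false, conditional vacuously true  holds
(7) a2 + a1 = 1 + (-8) = -7  holds
(8) 3a2 + 5a1 = 3(1) + 5(-8) = -37  holds
(9) a4 × a2 = -11 × 1 = -11, not -9  fails
(10) a1 = -8, a2 = 1; -8 ≤ 1  holds
(11) a8 − a2 = -3 − 1 = -4  holds
(12) a1 = -8 lies in [-11, -4]  holds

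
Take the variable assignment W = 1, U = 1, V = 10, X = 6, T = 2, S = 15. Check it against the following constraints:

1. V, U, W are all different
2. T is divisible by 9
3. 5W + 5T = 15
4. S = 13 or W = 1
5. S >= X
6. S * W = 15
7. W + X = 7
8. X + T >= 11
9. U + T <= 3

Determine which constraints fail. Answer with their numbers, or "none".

1. U = W = 1, not all different — fails.
2. 2 = 9*0 + 2, so 9 does not divide 2 — fails.
3. 5W + 5T = 5(1) + 5(2) = 15 — holds.
4. S = 15 ≠ 13, but W = 1 = 1 (second disjunct) — holds.
5. S = 15, X = 6; 15 ≥ 6 — holds.
6. S * W = 15 * 1 = 15 — holds.
7. W + X = 1 + 6 = 7 — holds.
8. X + T = 6 + 2 = 8; 8 < 11, bound 11 not met — fails.
9. U + T = 1 + 2 = 3; 3 ≤ 3 — holds.

Constraints 1, 2, 8 do not hold.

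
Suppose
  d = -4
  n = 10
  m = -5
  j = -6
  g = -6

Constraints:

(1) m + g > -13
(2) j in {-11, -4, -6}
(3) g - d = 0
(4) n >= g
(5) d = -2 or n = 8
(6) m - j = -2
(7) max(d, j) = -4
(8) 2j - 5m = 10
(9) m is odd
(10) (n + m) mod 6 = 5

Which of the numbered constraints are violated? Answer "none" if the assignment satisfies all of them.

Constraints 3, 5, 6, and 8 are violated.

(1) m + g = -5 + (-6) = -11; -11 > -13  yes
(2) j = -6 is in {-11, -4, -6}  yes
(3) g - d = -6 - (-4) = -2, not 0  no
(4) n = 10, g = -6; 10 ≥ -6  yes
(5) d = -4 ≠ -2 and n = 10 ≠ 8; both disjuncts false  no
(6) m - j = -5 - (-6) = 1, not -2  no
(7) max(-4, -6) = -4  yes
(8) 2j - 5m = 2(-6) - 5(-5) = 13, not 10  no
(9) m = -5 is odd  yes
(10) n + m = 5; 5 mod 6 = 5  yes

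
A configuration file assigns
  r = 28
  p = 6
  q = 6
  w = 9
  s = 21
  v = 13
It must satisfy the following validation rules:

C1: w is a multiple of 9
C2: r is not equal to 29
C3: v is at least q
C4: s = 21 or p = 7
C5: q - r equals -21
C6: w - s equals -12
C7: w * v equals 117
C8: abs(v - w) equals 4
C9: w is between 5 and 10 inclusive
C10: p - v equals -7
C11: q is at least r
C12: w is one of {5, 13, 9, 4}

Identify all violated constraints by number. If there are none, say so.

Constraints 5, 11 do not hold.

C1: 9 / 9 = 1, so 9 divides 9  OK
C2: r = 28, and 28 ≠ 29  OK
C3: v = 13, q = 6; 13 ≥ 6  OK
C4: s = 21 = 21 (first disjunct)  OK
C5: q - r = 6 - 28 = -22, not -21  FAIL
C6: w - s = 9 - 21 = -12  OK
C7: w * v = 9 * 13 = 117  OK
C8: abs(13 - 9) = 4  OK
C9: w = 9 lies in [5, 10]  OK
C10: p - v = 6 - 13 = -7  OK
C11: q = 6, r = 28; 6 < 28 (want ≥)  FAIL
C12: w = 9 is in {5, 13, 9, 4}  OK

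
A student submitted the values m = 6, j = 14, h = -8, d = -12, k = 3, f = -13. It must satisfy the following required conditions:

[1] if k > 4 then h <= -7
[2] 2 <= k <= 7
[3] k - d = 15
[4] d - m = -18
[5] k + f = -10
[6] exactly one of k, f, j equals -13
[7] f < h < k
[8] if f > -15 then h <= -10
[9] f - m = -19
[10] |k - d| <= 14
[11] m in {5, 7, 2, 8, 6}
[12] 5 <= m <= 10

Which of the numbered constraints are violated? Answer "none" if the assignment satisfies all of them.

The assignment fails constraints 8 and 10.

[1] k = 3, not > 4; antecedent false, conditional vacuously true — holds.
[2] k = 3 lies in [2, 7] — holds.
[3] k - d = 3 - (-12) = 15 — holds.
[4] d - m = -12 - 6 = -18 — holds.
[5] k + f = 3 + (-13) = -10 — holds.
[6] k=3, f=-13, j=14; 1 of them equals -13 — holds.
[7] values -13 < -8 < 3 — holds.
[8] f = -13 > -15, so we need h ≤ -10; but h = -8 > -10 — fails.
[9] f - m = -13 - 6 = -19 — holds.
[10] |3 - (-12)| = 15; 15 > 14, exceeds bound 14 — fails.
[11] m = 6 is in {5, 7, 2, 8, 6} — holds.
[12] m = 6 lies in [5, 10] — holds.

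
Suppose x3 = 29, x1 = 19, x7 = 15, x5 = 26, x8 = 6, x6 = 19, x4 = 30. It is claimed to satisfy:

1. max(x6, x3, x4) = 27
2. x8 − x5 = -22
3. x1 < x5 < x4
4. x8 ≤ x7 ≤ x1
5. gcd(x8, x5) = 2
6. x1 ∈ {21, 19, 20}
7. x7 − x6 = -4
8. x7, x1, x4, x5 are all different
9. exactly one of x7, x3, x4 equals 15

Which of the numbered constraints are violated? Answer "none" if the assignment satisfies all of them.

Constraints 1 and 2 are violated.

1. max(19, 29, 30) = 30, not 27  fails
2. x8 − x5 = 6 − 26 = -20, not -22  fails
3. values 19 < 26 < 30  holds
4. values 6 ≤ 15 ≤ 19  holds
5. gcd(6, 26) = 2  holds
6. x1 = 19 is in {21, 19, 20}  holds
7. x7 − x6 = 15 − 19 = -4  holds
8. values 15, 19, 30, 26 are pairwise distinct  holds
9. x7=15, x3=29, x4=30; 1 of them equals 15  holds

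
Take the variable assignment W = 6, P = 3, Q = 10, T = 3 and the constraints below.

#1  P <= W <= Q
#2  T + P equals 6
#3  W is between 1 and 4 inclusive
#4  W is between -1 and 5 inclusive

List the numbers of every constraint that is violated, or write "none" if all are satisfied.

#1 values 3 <= 6 <= 10 — OK.
#2 T + P = 3 + 3 = 6 — OK.
#3 W = 6 is outside [1, 4] — violated.
#4 W = 6 is outside [-1, 5] — violated.

Constraints 3 and 4 do not hold.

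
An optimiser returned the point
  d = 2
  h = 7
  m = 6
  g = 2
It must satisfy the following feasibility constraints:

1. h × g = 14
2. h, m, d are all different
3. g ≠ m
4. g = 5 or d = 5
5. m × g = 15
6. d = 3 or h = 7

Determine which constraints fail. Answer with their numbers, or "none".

1. h × g = 7 × 2 = 14 — OK.
2. values 7, 6, 2 are pairwise distinct — OK.
3. g = 2, m = 6; distinct — OK.
4. g = 2 ≠ 5 and d = 2 ≠ 5; both disjuncts false — violated.
5. m × g = 6 × 2 = 12, not 15 — violated.
6. d = 2 ≠ 3, but h = 7 = 7 (second disjunct) — OK.

Violated: 4 and 5.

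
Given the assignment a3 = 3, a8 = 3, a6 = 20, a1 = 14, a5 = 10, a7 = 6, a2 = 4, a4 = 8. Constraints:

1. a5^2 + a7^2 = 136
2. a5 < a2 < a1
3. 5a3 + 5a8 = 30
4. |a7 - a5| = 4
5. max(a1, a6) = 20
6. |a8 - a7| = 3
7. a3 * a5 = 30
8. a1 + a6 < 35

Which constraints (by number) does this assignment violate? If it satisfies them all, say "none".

Constraint 2 does not hold.

1. a5^2 + a7^2 = 10^2 + 6^2 = 100 + 36 = 136  holds
2. values 10, 4, 14; a5 = 10 is not < a2 = 4  fails
3. 5a3 + 5a8 = 5(3) + 5(3) = 30  holds
4. |6 - 10| = 4  holds
5. max(14, 20) = 20  holds
6. |3 - 6| = 3  holds
7. a3 * a5 = 3 * 10 = 30  holds
8. a1 + a6 = 14 + 20 = 34; 34 < 35  holds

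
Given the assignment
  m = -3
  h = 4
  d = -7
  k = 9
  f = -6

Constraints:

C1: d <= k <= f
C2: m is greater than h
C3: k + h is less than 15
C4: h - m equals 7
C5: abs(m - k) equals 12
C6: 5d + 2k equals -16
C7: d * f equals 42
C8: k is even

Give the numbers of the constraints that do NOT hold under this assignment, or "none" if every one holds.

The assignment fails constraints 1, 2, 6, 8.

C1: values -7, 9, -6; k = 9 is not <= f = -6  fails
C2: m = -3, h = 4; -3 ≤ 4 (want >)  fails
C3: k + h = 9 + 4 = 13; 13 < 15  holds
C4: h - m = 4 - (-3) = 7  holds
C5: abs(-3 - 9) = 12  holds
C6: 5d + 2k = 5(-7) + 2(9) = -17, not -16  fails
C7: d * f = -7 * (-6) = 42  holds
C8: k = 9 is odd  fails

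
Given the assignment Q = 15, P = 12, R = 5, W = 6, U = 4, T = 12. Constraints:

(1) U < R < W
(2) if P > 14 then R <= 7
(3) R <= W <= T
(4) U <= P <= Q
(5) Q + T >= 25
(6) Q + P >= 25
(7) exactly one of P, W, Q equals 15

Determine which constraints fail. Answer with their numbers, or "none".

Yes — all constraints hold.

(1) values 4 < 5 < 6  ✓
(2) P = 12, not > 14; antecedent false, conditional vacuously true  ✓
(3) values 5 <= 6 <= 12  ✓
(4) values 4 <= 12 <= 15  ✓
(5) Q + T = 15 + 12 = 27; 27 ≥ 25  ✓
(6) Q + P = 15 + 12 = 27; 27 ≥ 25  ✓
(7) P=12, W=6, Q=15; 1 of them equals 15  ✓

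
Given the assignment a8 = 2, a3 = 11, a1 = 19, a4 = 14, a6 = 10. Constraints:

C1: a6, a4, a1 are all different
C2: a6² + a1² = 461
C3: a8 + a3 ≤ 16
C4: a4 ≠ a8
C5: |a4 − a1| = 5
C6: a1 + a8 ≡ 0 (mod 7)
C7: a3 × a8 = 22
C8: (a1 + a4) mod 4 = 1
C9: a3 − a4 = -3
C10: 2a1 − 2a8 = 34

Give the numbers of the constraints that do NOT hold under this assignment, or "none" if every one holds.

Yes — all constraints hold.

C1: values 10, 14, 19 are pairwise distinct — holds.
C2: a6² + a1² = 10² + 19² = 100 + 361 = 461 — holds.
C3: a8 + a3 = 2 + 11 = 13; 13 ≤ 16 — holds.
C4: a4 = 14, a8 = 2; distinct — holds.
C5: |14 − 19| = 5 — holds.
C6: a1 + a8 = 21; 21 mod 7 = 0 — holds.
C7: a3 × a8 = 11 × 2 = 22 — holds.
C8: a1 + a4 = 33; 33 mod 4 = 1 — holds.
C9: a3 − a4 = 11 − 14 = -3 — holds.
C10: 2a1 − 2a8 = 2(19) − 2(2) = 34 — holds.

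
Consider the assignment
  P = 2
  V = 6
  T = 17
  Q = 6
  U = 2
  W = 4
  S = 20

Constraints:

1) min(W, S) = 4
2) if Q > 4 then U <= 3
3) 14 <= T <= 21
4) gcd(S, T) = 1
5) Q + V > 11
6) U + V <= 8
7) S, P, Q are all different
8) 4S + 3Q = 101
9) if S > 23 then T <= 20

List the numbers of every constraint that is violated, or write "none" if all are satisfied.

1) min(4, 20) = 4 — holds.
2) Q = 6 > 4, so we need U ≤ 3; U = 2 ≤ 3 — holds.
3) T = 17 lies in [14, 21] — holds.
4) gcd(20, 17) = 1 — holds.
5) Q + V = 6 + 6 = 12; 12 > 11 — holds.
6) U + V = 2 + 6 = 8; 8 ≤ 8 — holds.
7) values 20, 2, 6 are pairwise distinct — holds.
8) 4S + 3Q = 4(20) + 3(6) = 98, not 101 — fails.
9) S = 20, not > 23; antecedent false, conditional vacuously true — holds.

The assignment fails constraint 8.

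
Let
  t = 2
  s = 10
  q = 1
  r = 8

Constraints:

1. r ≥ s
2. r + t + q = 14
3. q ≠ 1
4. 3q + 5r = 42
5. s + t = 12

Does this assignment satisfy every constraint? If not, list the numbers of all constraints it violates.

1. r = 8, s = 10; 8 < 10 (want ≥) — does not hold.
2. r + t + q = 8 + 2 + 1 = 11, not 14 — does not hold.
3. q = 1, but 1 is required to differ — does not hold.
4. 3q + 5r = 3(1) + 5(8) = 43, not 42 — does not hold.
5. s + t = 10 + 2 = 12 — holds.

Violated: 1, 2, 3, and 4.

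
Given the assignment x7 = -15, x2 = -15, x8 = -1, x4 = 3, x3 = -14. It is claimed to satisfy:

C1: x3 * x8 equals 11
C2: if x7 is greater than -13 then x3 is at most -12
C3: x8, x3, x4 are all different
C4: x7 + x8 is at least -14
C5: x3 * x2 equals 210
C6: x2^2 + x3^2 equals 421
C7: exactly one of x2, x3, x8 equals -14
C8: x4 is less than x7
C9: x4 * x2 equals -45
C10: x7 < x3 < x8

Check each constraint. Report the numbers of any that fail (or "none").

C1: x3 * x8 = -14 * (-1) = 14, not 11 — violated.
C2: x7 = -15, not > -13; antecedent false, conditional vacuously true — satisfied.
C3: values -1, -14, 3 are pairwise distinct — satisfied.
C4: x7 + x8 = -15 + (-1) = -16; -16 < -14, bound -14 not met — violated.
C5: x3 * x2 = -14 * (-15) = 210 — satisfied.
C6: x2^2 + x3^2 = (-15)^2 + (-14)^2 = 225 + 196 = 421 — satisfied.
C7: x2=-15, x3=-14, x8=-1; 1 of them equals -14 — satisfied.
C8: x4 = 3, x7 = -15; 3 ≥ -15 (want <) — violated.
C9: x4 * x2 = 3 * (-15) = -45 — satisfied.
C10: values -15 < -14 < -1 — satisfied.

No — constraints 1, 4, and 8 are not satisfied.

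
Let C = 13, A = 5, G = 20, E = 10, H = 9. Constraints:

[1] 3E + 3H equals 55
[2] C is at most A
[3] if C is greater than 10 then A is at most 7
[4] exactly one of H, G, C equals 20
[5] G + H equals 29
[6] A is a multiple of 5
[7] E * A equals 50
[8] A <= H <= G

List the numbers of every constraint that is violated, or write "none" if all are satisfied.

[1] 3E + 3H = 3(10) + 3(9) = 57, not 55  FAIL
[2] C = 13, A = 5; 13 > 5 (want ≤)  FAIL
[3] C = 13 > 10, so we need A ≤ 7; A = 5 ≤ 7  OK
[4] H=9, G=20, C=13; 1 of them equals 20  OK
[5] G + H = 20 + 9 = 29  OK
[6] 5 / 5 = 1, so 5 divides 5  OK
[7] E * A = 10 * 5 = 50  OK
[8] values 5 <= 9 <= 20  OK

No — constraints 1, 2 are not satisfied.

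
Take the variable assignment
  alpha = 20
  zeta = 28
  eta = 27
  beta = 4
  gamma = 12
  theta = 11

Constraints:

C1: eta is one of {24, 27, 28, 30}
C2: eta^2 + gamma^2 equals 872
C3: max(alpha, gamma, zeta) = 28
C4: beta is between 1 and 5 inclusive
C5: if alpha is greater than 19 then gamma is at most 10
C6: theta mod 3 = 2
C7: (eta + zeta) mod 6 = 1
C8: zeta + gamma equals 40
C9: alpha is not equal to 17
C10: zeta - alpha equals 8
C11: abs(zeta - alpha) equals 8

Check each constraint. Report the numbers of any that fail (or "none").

C1: eta = 27 is in {24, 27, 28, 30} — holds.
C2: eta^2 + gamma^2 = 27^2 + 12^2 = 729 + 144 = 873, not 872 — does not hold.
C3: max(20, 12, 28) = 28 — holds.
C4: beta = 4 lies in [1, 5] — holds.
C5: alpha = 20 > 19, so we need gamma ≤ 10; but gamma = 12 > 10 — does not hold.
C6: 11 mod 3 = 2 — holds.
C7: eta + zeta = 55; 55 mod 6 = 1 — holds.
C8: zeta + gamma = 28 + 12 = 40 — holds.
C9: alpha = 20, and 20 ≠ 17 — holds.
C10: zeta - alpha = 28 - 20 = 8 — holds.
C11: abs(28 - 20) = 8 — holds.

No — constraints 2 and 5 are not satisfied.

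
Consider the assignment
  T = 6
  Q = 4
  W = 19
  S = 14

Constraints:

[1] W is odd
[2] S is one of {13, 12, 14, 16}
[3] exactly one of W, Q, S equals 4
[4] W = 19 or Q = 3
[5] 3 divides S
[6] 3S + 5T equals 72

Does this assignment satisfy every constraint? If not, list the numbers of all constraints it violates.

No — constraint 5 is not satisfied.

[1] W = 19 is odd  yes
[2] S = 14 is in {13, 12, 14, 16}  yes
[3] W=19, Q=4, S=14; 1 of them equals 4  yes
[4] W = 19 = 19 (first disjunct)  yes
[5] 14 = 3*4 + 2, so 3 does not divide 14  no
[6] 3S + 5T = 3(14) + 5(6) = 72  yes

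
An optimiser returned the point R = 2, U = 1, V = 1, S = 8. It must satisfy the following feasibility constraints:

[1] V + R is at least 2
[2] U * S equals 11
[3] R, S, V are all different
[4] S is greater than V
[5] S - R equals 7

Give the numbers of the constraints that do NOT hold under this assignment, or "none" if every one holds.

[1] V + R = 1 + 2 = 3; 3 ≥ 2  true
[2] U * S = 1 * 8 = 8, not 11  false
[3] values 2, 8, 1 are pairwise distinct  true
[4] S = 8, V = 1; 8 > 1  true
[5] S - R = 8 - 2 = 6, not 7  false

The assignment fails constraints 2, 5.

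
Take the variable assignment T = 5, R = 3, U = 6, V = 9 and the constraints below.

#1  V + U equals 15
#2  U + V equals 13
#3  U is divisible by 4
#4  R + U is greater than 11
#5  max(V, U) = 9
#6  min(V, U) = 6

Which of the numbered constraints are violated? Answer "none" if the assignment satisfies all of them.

Violated: 2, 3, and 4.

#1 V + U = 9 + 6 = 15 — satisfied.
#2 U + V = 6 + 9 = 15, not 13 — violated.
#3 6 = 4*1 + 2, so 4 does not divide 6 — violated.
#4 R + U = 3 + 6 = 9; 9 ≤ 11, bound 11 not met — violated.
#5 max(9, 6) = 9 — satisfied.
#6 min(9, 6) = 6 — satisfied.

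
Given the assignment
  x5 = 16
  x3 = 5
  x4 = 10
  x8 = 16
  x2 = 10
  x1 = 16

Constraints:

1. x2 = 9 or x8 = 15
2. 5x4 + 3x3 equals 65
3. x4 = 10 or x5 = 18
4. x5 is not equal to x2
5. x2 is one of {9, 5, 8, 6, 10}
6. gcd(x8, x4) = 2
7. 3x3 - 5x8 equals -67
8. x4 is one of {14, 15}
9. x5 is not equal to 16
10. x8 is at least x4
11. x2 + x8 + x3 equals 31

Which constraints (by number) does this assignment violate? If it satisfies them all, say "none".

No — constraints 1, 7, 8, 9 are not satisfied.

1. x2 = 10 ≠ 9 and x8 = 16 ≠ 15; both disjuncts false  false
2. 5x4 + 3x3 = 5(10) + 3(5) = 65  true
3. x4 = 10 = 10 (first disjunct)  true
4. x5 = 16, x2 = 10; distinct  true
5. x2 = 10 is in {9, 5, 8, 6, 10}  true
6. gcd(16, 10) = 2  true
7. 3x3 - 5x8 = 3(5) - 5(16) = -65, not -67  false
8. x4 = 10 is not in {14, 15}  false
9. x5 = 16, but 16 is required to differ  false
10. x8 = 16, x4 = 10; 16 ≥ 10  true
11. x2 + x8 + x3 = 10 + 16 + 5 = 31  true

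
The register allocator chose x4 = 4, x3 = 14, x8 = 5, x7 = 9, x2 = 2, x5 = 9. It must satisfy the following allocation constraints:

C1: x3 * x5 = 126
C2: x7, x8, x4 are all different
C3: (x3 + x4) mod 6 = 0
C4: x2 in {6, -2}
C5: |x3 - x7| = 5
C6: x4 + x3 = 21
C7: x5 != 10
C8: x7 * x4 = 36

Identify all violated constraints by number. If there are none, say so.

C1: x3 * x5 = 14 * 9 = 126  ✔
C2: values 9, 5, 4 are pairwise distinct  ✔
C3: x3 + x4 = 18; 18 mod 6 = 0  ✔
C4: x2 = 2 is not in {6, -2}  ✘
C5: |14 - 9| = 5  ✔
C6: x4 + x3 = 4 + 14 = 18, not 21  ✘
C7: x5 = 9, and 9 ≠ 10  ✔
C8: x7 * x4 = 9 * 4 = 36  ✔

Constraints 4 and 6 do not hold.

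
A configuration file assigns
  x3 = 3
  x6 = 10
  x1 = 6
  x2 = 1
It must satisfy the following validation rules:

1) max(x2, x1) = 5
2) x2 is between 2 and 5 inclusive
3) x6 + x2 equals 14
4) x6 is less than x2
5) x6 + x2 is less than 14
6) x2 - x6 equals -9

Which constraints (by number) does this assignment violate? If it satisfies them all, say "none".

The assignment fails constraints 1, 2, 3, 4.

1) max(1, 6) = 6, not 5 — fails.
2) x2 = 1 is outside [2, 5] — fails.
3) x6 + x2 = 10 + 1 = 11, not 14 — fails.
4) x6 = 10, x2 = 1; 10 ≥ 1 (want <) — fails.
5) x6 + x2 = 10 + 1 = 11; 11 < 14 — holds.
6) x2 - x6 = 1 - 10 = -9 — holds.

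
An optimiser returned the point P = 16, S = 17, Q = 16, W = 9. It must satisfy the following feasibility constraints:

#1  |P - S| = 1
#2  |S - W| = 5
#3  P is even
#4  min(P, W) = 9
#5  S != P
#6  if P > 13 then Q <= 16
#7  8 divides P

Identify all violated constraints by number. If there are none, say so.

Violated: 2.

#1 |16 - 17| = 1  ✔
#2 |17 - 9| = 8, not 5  ✘
#3 P = 16 is even  ✔
#4 min(16, 9) = 9  ✔
#5 S = 17, P = 16; distinct  ✔
#6 P = 16 > 13, so we need Q ≤ 16; Q = 16 ≤ 16  ✔
#7 16 / 8 = 2, so 8 divides 16  ✔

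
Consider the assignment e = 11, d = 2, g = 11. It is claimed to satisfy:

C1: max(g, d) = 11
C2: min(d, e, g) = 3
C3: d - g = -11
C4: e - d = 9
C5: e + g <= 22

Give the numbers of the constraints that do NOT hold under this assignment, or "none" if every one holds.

C1: max(11, 2) = 11  OK
C2: min(2, 11, 11) = 2, not 3  FAIL
C3: d - g = 2 - 11 = -9, not -11  FAIL
C4: e - d = 11 - 2 = 9  OK
C5: e + g = 11 + 11 = 22; 22 ≤ 22  OK

No — constraints 2 and 3 are not satisfied.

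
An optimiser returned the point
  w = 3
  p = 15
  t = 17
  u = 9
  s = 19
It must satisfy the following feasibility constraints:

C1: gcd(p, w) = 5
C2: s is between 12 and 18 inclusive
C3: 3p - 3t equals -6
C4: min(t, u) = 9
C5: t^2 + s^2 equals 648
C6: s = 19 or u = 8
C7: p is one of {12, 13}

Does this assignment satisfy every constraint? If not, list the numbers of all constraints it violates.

C1: gcd(15, 3) = 3, not 5  fails
C2: s = 19 is outside [12, 18]  fails
C3: 3p - 3t = 3(15) - 3(17) = -6  holds
C4: min(17, 9) = 9  holds
C5: t^2 + s^2 = 17^2 + 19^2 = 289 + 361 = 650, not 648  fails
C6: s = 19 = 19 (first disjunct)  holds
C7: p = 15 is not in {12, 13}  fails

No — constraints 1, 2, 5, and 7 are not satisfied.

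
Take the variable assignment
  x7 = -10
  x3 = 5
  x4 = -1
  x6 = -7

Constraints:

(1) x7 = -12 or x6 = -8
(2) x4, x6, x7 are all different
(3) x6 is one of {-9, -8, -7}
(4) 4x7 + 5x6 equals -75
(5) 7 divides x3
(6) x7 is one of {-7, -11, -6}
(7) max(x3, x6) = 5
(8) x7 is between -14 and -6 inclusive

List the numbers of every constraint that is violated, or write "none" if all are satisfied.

(1) x7 = -10 ≠ -12 and x6 = -7 ≠ -8; both disjuncts false  fails
(2) values -1, -7, -10 are pairwise distinct  holds
(3) x6 = -7 is in {-9, -8, -7}  holds
(4) 4x7 + 5x6 = 4(-10) + 5(-7) = -75  holds
(5) 5 = 7*0 + 5, so 7 does not divide 5  fails
(6) x7 = -10 is not in {-7, -11, -6}  fails
(7) max(5, -7) = 5  holds
(8) x7 = -10 lies in [-14, -6]  holds

The assignment fails constraints 1, 5, and 6.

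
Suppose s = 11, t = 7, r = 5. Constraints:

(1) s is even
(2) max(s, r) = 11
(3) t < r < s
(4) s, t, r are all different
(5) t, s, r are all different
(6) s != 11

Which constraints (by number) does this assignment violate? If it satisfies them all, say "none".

The assignment fails constraints 1, 3, 6.

(1) s = 11 is odd — fails.
(2) max(11, 5) = 11 — holds.
(3) values 7, 5, 11; t = 7 is not < r = 5 — fails.
(4) values 11, 7, 5 are pairwise distinct — holds.
(5) values 7, 11, 5 are pairwise distinct — holds.
(6) s = 11, but 11 is required to differ — fails.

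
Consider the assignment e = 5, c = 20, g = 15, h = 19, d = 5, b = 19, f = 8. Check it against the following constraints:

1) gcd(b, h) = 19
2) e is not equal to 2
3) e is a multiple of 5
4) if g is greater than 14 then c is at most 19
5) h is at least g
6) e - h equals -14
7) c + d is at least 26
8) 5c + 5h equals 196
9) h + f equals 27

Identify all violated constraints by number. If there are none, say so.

1) gcd(19, 19) = 19 — OK.
2) e = 5, and 5 ≠ 2 — OK.
3) 5 / 5 = 1, so 5 divides 5 — OK.
4) g = 15 > 14, so we need c ≤ 19; but c = 20 > 19 — violated.
5) h = 19, g = 15; 19 ≥ 15 — OK.
6) e - h = 5 - 19 = -14 — OK.
7) c + d = 20 + 5 = 25; 25 < 26, bound 26 not met — violated.
8) 5c + 5h = 5(20) + 5(19) = 195, not 196 — violated.
9) h + f = 19 + 8 = 27 — OK.

No — constraints 4, 7, and 8 are not satisfied.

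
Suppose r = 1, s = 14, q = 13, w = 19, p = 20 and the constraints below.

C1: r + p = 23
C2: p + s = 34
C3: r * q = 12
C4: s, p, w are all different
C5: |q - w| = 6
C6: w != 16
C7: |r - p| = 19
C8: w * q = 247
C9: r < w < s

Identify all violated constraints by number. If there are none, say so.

C1: r + p = 1 + 20 = 21, not 23 — does not hold.
C2: p + s = 20 + 14 = 34 — holds.
C3: r * q = 1 * 13 = 13, not 12 — does not hold.
C4: values 14, 20, 19 are pairwise distinct — holds.
C5: |13 - 19| = 6 — holds.
C6: w = 19, and 19 ≠ 16 — holds.
C7: |1 - 20| = 19 — holds.
C8: w * q = 19 * 13 = 247 — holds.
C9: values 1, 19, 14; w = 19 is not < s = 14 — does not hold.

No — constraints 1, 3, 9 are not satisfied.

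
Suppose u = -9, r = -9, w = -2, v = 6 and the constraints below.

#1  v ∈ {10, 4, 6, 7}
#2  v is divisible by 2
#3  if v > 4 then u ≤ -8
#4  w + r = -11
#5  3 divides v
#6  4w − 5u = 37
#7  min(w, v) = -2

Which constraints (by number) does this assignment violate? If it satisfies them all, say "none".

#1 v = 6 is in {10, 4, 6, 7}  ✔
#2 6 / 2 = 3, so 2 divides 6  ✔
#3 v = 6 > 4, so we need u ≤ -8; u = -9 ≤ -8  ✔
#4 w + r = -2 + (-9) = -11  ✔
#5 6 / 3 = 2, so 3 divides 6  ✔
#6 4w − 5u = 4(-2) − 5(-9) = 37  ✔
#7 min(-2, 6) = -2  ✔

All constraints are satisfied.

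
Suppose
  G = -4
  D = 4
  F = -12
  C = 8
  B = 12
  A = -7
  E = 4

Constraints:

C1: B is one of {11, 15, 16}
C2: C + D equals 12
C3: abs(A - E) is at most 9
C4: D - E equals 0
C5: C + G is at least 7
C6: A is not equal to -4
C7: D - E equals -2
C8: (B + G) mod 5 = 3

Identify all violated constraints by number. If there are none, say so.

Constraints 1, 3, 5, 7 are violated.

C1: B = 12 is not in {11, 15, 16} — fails.
C2: C + D = 8 + 4 = 12 — holds.
C3: abs(-7 - 4) = 11; 11 > 9, exceeds bound 9 — fails.
C4: D - E = 4 - 4 = 0 — holds.
C5: C + G = 8 + (-4) = 4; 4 < 7, bound 7 not met — fails.
C6: A = -7, and -7 ≠ -4 — holds.
C7: D - E = 4 - 4 = 0, not -2 — fails.
C8: B + G = 8; 8 mod 5 = 3 — holds.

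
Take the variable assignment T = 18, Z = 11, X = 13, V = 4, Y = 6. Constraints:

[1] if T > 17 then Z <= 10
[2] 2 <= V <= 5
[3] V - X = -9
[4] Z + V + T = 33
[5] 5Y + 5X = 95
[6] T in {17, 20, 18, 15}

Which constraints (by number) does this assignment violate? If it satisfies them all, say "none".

The assignment fails constraint 1.

[1] T = 18 > 17, so we need Z ≤ 10; but Z = 11 > 10 — violated.
[2] V = 4 lies in [2, 5] — satisfied.
[3] V - X = 4 - 13 = -9 — satisfied.
[4] Z + V + T = 11 + 4 + 18 = 33 — satisfied.
[5] 5Y + 5X = 5(6) + 5(13) = 95 — satisfied.
[6] T = 18 is in {17, 20, 18, 15} — satisfied.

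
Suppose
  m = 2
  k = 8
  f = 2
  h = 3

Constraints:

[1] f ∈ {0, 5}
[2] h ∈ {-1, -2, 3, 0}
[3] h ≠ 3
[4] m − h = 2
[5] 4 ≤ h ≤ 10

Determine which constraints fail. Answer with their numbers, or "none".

Constraints 1, 3, 4, 5 are violated.

[1] f = 2 is not in {0, 5} — fails.
[2] h = 3 is in {-1, -2, 3, 0} — holds.
[3] h = 3, but 3 is required to differ — fails.
[4] m − h = 2 − 3 = -1, not 2 — fails.
[5] h = 3 is outside [4, 10] — fails.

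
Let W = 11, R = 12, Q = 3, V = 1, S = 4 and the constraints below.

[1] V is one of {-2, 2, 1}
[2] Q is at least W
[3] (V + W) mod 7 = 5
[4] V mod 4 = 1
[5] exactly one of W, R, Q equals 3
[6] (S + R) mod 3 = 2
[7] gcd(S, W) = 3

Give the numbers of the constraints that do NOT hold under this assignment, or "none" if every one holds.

Violated: 2, 6, and 7.

[1] V = 1 is in {-2, 2, 1} — OK.
[2] Q = 3, W = 11; 3 < 11 (want ≥) — violated.
[3] V + W = 12; 12 mod 7 = 5 — OK.
[4] 1 mod 4 = 1 — OK.
[5] W=11, R=12, Q=3; 1 of them equals 3 — OK.
[6] S + R = 16; 16 mod 3 = 1, not 2 — violated.
[7] gcd(4, 11) = 1, not 3 — violated.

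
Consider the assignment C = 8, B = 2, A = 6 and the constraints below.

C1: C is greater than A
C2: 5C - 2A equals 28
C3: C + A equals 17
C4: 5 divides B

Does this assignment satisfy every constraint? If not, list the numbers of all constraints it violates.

The assignment fails constraints 3, 4.

C1: C = 8, A = 6; 8 > 6 — holds.
C2: 5C - 2A = 5(8) - 2(6) = 28 — holds.
C3: C + A = 8 + 6 = 14, not 17 — fails.
C4: 2 = 5*0 + 2, so 5 does not divide 2 — fails.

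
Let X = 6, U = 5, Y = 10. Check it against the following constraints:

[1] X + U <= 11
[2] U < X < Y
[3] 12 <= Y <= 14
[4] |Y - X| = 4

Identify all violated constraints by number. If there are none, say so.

[1] X + U = 6 + 5 = 11; 11 ≤ 11  OK
[2] values 5 < 6 < 10  OK
[3] Y = 10 is outside [12, 14]  FAIL
[4] |10 - 6| = 4  OK

The assignment fails constraint 3.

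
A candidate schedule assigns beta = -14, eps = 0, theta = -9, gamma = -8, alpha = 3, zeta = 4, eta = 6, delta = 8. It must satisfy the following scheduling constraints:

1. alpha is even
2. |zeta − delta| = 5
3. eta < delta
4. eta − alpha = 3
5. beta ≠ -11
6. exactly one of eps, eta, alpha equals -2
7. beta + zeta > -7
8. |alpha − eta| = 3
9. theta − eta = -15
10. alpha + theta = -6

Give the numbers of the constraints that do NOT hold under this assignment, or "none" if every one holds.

1. alpha = 3 is odd — fails.
2. |4 − 8| = 4, not 5 — fails.
3. eta = 6, delta = 8; 6 < 8 — holds.
4. eta − alpha = 6 − 3 = 3 — holds.
5. beta = -14, and -14 ≠ -11 — holds.
6. eps=0, eta=6, alpha=3; 0 of them equal -2, not exactly one — fails.
7. beta + zeta = -14 + 4 = -10; -10 ≤ -7, bound -7 not met — fails.
8. |3 − 6| = 3 — holds.
9. theta − eta = -9 − 6 = -15 — holds.
10. alpha + theta = 3 + (-9) = -6 — holds.

Constraints 1, 2, 6, and 7 are violated.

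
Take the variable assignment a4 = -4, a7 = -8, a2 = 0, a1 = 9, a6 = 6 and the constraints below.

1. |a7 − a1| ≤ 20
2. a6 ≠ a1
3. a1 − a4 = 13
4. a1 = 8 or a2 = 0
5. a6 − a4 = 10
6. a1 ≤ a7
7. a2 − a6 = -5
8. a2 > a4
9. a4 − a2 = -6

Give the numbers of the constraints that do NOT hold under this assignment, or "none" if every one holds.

1. |-8 − 9| = 17; 17 ≤ 20  holds
2. a6 = 6, a1 = 9; distinct  holds
3. a1 − a4 = 9 − (-4) = 13  holds
4. a1 = 9 ≠ 8, but a2 = 0 = 0 (second disjunct)  holds
5. a6 − a4 = 6 − (-4) = 10  holds
6. a1 = 9, a7 = -8; 9 > -8 (want ≤)  fails
7. a2 − a6 = 0 − 6 = -6, not -5  fails
8. a2 = 0, a4 = -4; 0 > -4  holds
9. a4 − a2 = -4 − 0 = -4, not -6  fails

The assignment fails constraints 6, 7, and 9.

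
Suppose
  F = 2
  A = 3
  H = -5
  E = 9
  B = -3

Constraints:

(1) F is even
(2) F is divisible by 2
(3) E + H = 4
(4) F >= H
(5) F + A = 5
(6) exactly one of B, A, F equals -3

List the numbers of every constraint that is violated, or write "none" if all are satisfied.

The assignment satisfies every constraint.

(1) F = 2 is even — holds.
(2) 2 / 2 = 1, so 2 divides 2 — holds.
(3) E + H = 9 + (-5) = 4 — holds.
(4) F = 2, H = -5; 2 ≥ -5 — holds.
(5) F + A = 2 + 3 = 5 — holds.
(6) B=-3, A=3, F=2; 1 of them equals -3 — holds.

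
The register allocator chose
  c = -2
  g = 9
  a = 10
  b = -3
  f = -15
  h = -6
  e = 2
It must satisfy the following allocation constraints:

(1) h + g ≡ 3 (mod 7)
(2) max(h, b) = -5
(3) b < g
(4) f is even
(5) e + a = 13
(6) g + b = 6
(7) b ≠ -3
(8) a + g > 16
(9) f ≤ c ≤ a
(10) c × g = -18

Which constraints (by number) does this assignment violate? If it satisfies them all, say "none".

No — constraints 2, 4, 5, 7 are not satisfied.

(1) h + g = 3; 3 mod 7 = 3 — holds.
(2) max(-6, -3) = -3, not -5 — does not hold.
(3) b = -3, g = 9; -3 < 9 — holds.
(4) f = -15 is odd — does not hold.
(5) e + a = 2 + 10 = 12, not 13 — does not hold.
(6) g + b = 9 + (-3) = 6 — holds.
(7) b = -3, but -3 is required to differ — does not hold.
(8) a + g = 10 + 9 = 19; 19 > 16 — holds.
(9) values -15 ≤ -2 ≤ 10 — holds.
(10) c × g = -2 × 9 = -18 — holds.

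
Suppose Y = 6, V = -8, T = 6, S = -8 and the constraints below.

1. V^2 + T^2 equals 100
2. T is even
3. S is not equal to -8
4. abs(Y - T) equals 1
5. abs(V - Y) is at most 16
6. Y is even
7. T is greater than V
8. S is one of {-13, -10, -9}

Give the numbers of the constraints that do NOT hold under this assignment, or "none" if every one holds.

1. V^2 + T^2 = (-8)^2 + 6^2 = 64 + 36 = 100  yes
2. T = 6 is even  yes
3. S = -8, but -8 is required to differ  no
4. abs(6 - 6) = 0, not 1  no
5. abs(-8 - 6) = 14; 14 ≤ 16  yes
6. Y = 6 is even  yes
7. T = 6, V = -8; 6 > -8  yes
8. S = -8 is not in {-13, -10, -9}  no

Violated: 3, 4, 8.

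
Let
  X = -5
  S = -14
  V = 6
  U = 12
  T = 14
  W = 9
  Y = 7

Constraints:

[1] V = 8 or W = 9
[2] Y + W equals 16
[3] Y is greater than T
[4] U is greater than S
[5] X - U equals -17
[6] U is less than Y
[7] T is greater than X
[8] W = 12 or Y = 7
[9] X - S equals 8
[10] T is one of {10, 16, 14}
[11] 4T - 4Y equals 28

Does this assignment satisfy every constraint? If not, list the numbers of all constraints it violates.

[1] V = 6 ≠ 8, but W = 9 = 9 (second disjunct) — OK.
[2] Y + W = 7 + 9 = 16 — OK.
[3] Y = 7, T = 14; 7 ≤ 14 (want >) — violated.
[4] U = 12, S = -14; 12 > -14 — OK.
[5] X - U = -5 - 12 = -17 — OK.
[6] U = 12, Y = 7; 12 ≥ 7 (want <) — violated.
[7] T = 14, X = -5; 14 > -5 — OK.
[8] W = 9 ≠ 12, but Y = 7 = 7 (second disjunct) — OK.
[9] X - S = -5 - (-14) = 9, not 8 — violated.
[10] T = 14 is in {10, 16, 14} — OK.
[11] 4T - 4Y = 4(14) - 4(7) = 28 — OK.

Violated: 3, 6, 9.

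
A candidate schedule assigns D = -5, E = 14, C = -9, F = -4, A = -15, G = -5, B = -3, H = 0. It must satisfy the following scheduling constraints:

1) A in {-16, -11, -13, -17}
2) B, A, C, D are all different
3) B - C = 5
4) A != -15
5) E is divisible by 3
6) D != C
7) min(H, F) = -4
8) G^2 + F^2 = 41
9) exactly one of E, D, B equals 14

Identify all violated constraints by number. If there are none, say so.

1) A = -15 is not in {-16, -11, -13, -17}  ✘
2) values -3, -15, -9, -5 are pairwise distinct  ✔
3) B - C = -3 - (-9) = 6, not 5  ✘
4) A = -15, but -15 is required to differ  ✘
5) 14 = 3*4 + 2, so 3 does not divide 14  ✘
6) D = -5, C = -9; distinct  ✔
7) min(0, -4) = -4  ✔
8) G^2 + F^2 = (-5)^2 + (-4)^2 = 25 + 16 = 41  ✔
9) E=14, D=-5, B=-3; 1 of them equals 14  ✔

Constraints 1, 3, 4, and 5 do not hold.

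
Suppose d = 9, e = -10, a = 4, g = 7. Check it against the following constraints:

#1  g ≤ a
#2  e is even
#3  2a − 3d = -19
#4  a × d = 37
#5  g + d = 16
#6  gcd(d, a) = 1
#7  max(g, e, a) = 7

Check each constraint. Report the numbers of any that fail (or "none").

Constraints 1 and 4 do not hold.

#1 g = 7, a = 4; 7 > 4 (want ≤) — fails.
#2 e = -10 is even — holds.
#3 2a − 3d = 2(4) − 3(9) = -19 — holds.
#4 a × d = 4 × 9 = 36, not 37 — fails.
#5 g + d = 7 + 9 = 16 — holds.
#6 gcd(9, 4) = 1 — holds.
#7 max(7, -10, 4) = 7 — holds.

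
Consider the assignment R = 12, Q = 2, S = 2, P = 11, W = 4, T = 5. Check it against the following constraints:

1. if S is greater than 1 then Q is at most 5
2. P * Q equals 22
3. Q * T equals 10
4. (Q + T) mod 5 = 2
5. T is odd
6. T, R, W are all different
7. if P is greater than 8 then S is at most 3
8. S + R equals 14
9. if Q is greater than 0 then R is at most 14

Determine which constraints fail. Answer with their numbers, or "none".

Yes — all constraints hold.

1. S = 2 > 1, so we need Q ≤ 5; Q = 2 ≤ 5 — holds.
2. P * Q = 11 * 2 = 22 — holds.
3. Q * T = 2 * 5 = 10 — holds.
4. Q + T = 7; 7 mod 5 = 2 — holds.
5. T = 5 is odd — holds.
6. values 5, 12, 4 are pairwise distinct — holds.
7. P = 11 > 8, so we need S ≤ 3; S = 2 ≤ 3 — holds.
8. S + R = 2 + 12 = 14 — holds.
9. Q = 2 > 0, so we need R ≤ 14; R = 12 ≤ 14 — holds.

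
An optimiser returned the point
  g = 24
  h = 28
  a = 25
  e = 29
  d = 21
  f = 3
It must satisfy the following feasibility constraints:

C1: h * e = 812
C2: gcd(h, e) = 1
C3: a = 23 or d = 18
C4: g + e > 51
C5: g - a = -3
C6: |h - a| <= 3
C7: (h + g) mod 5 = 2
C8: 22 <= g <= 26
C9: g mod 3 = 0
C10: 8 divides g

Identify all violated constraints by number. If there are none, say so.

C1: h * e = 28 * 29 = 812 — holds.
C2: gcd(28, 29) = 1 — holds.
C3: a = 25 ≠ 23 and d = 21 ≠ 18; both disjuncts false — does not hold.
C4: g + e = 24 + 29 = 53; 53 > 51 — holds.
C5: g - a = 24 - 25 = -1, not -3 — does not hold.
C6: |28 - 25| = 3; 3 ≤ 3 — holds.
C7: h + g = 52; 52 mod 5 = 2 — holds.
C8: g = 24 lies in [22, 26] — holds.
C9: 24 mod 3 = 0 — holds.
C10: 24 / 8 = 3, so 8 divides 24 — holds.

The assignment fails constraints 3 and 5.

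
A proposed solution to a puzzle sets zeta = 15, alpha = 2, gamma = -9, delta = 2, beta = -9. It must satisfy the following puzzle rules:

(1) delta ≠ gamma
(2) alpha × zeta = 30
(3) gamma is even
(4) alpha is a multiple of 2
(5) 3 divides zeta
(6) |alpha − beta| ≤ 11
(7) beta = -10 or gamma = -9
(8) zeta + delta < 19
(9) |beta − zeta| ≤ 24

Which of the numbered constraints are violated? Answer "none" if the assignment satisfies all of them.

(1) delta = 2, gamma = -9; distinct — OK.
(2) alpha × zeta = 2 × 15 = 30 — OK.
(3) gamma = -9 is odd — violated.
(4) 2 / 2 = 1, so 2 divides 2 — OK.
(5) 15 / 3 = 5, so 3 divides 15 — OK.
(6) |2 − (-9)| = 11; 11 ≤ 11 — OK.
(7) beta = -9 ≠ -10, but gamma = -9 = -9 (second disjunct) — OK.
(8) zeta + delta = 15 + 2 = 17; 17 < 19 — OK.
(9) |-9 − 15| = 24; 24 ≤ 24 — OK.

Constraint 3 does not hold.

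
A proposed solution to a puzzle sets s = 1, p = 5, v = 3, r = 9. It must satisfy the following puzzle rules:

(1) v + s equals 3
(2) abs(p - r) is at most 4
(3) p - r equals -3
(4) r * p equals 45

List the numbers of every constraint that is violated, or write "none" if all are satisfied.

Constraints 1, 3 do not hold.

(1) v + s = 3 + 1 = 4, not 3  ✗
(2) abs(5 - 9) = 4; 4 ≤ 4  ✓
(3) p - r = 5 - 9 = -4, not -3  ✗
(4) r * p = 9 * 5 = 45  ✓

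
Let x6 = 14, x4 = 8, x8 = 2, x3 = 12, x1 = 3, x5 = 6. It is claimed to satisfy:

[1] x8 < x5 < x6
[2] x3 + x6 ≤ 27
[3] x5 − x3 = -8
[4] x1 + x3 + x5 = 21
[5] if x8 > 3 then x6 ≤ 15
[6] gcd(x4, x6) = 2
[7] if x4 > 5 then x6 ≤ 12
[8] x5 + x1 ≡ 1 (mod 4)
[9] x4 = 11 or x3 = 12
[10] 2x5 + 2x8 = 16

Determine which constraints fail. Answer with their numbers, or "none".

[1] values 2 < 6 < 14 — holds.
[2] x3 + x6 = 12 + 14 = 26; 26 ≤ 27 — holds.
[3] x5 − x3 = 6 − 12 = -6, not -8 — fails.
[4] x1 + x3 + x5 = 3 + 12 + 6 = 21 — holds.
[5] x8 = 2, not > 3; antecedent false, conditional vacuously true — holds.
[6] gcd(8, 14) = 2 — holds.
[7] x4 = 8 > 5, so we need x6 ≤ 12; but x6 = 14 > 12 — fails.
[8] x5 + x1 = 9; 9 mod 4 = 1 — holds.
[9] x4 = 8 ≠ 11, but x3 = 12 = 12 (second disjunct) — holds.
[10] 2x5 + 2x8 = 2(6) + 2(2) = 16 — holds.

Violated: 3 and 7.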